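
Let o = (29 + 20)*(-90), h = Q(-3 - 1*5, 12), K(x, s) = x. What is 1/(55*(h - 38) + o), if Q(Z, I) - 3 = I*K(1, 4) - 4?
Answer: -1/5895 ≈ -0.00016964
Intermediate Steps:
Q(Z, I) = -1 + I (Q(Z, I) = 3 + (I*1 - 4) = 3 + (I - 4) = 3 + (-4 + I) = -1 + I)
h = 11 (h = -1 + 12 = 11)
o = -4410 (o = 49*(-90) = -4410)
1/(55*(h - 38) + o) = 1/(55*(11 - 38) - 4410) = 1/(55*(-27) - 4410) = 1/(-1485 - 4410) = 1/(-5895) = -1/5895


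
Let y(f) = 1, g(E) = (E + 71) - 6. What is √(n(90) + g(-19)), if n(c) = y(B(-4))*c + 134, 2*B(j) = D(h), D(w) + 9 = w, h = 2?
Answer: 3*√30 ≈ 16.432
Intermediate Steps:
D(w) = -9 + w
g(E) = 65 + E (g(E) = (71 + E) - 6 = 65 + E)
B(j) = -7/2 (B(j) = (-9 + 2)/2 = (½)*(-7) = -7/2)
n(c) = 134 + c (n(c) = 1*c + 134 = c + 134 = 134 + c)
√(n(90) + g(-19)) = √((134 + 90) + (65 - 19)) = √(224 + 46) = √270 = 3*√30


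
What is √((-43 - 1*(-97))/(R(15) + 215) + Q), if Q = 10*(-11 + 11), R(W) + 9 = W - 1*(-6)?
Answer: 3*√1362/227 ≈ 0.48773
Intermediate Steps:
R(W) = -3 + W (R(W) = -9 + (W - 1*(-6)) = -9 + (W + 6) = -9 + (6 + W) = -3 + W)
Q = 0 (Q = 10*0 = 0)
√((-43 - 1*(-97))/(R(15) + 215) + Q) = √((-43 - 1*(-97))/((-3 + 15) + 215) + 0) = √((-43 + 97)/(12 + 215) + 0) = √(54/227 + 0) = √(54/227) = 3*√1362/227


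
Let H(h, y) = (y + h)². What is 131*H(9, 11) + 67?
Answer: 52467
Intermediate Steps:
H(h, y) = (h + y)²
131*H(9, 11) + 67 = 131*(9 + 11)² + 67 = 131*20² + 67 = 131*400 + 67 = 52400 + 67 = 52467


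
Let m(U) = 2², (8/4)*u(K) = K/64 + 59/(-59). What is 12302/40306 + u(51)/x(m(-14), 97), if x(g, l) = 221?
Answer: 13364423/43852928 ≈ 0.30476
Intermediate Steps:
u(K) = -½ + K/128 (u(K) = (K/64 + 59/(-59))/2 = (K*(1/64) + 59*(-1/59))/2 = (K/64 - 1)/2 = (-1 + K/64)/2 = -½ + K/128)
m(U) = 4
12302/40306 + u(51)/x(m(-14), 97) = 12302/40306 + (-½ + (1/128)*51)/221 = 12302*(1/40306) + (-½ + 51/128)*(1/221) = 6151/20153 - 13/128*1/221 = 6151/20153 - 1/2176 = 13364423/43852928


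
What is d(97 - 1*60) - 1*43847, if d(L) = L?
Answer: -43810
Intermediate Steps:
d(97 - 1*60) - 1*43847 = (97 - 1*60) - 1*43847 = (97 - 60) - 43847 = 37 - 43847 = -43810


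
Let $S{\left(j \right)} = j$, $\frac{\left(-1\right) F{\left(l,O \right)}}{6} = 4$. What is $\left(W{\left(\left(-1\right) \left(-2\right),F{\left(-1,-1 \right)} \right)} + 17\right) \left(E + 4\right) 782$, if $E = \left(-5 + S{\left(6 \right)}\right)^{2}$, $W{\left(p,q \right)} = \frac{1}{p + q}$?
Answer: $\frac{729215}{11} \approx 66292.0$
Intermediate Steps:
$F{\left(l,O \right)} = -24$ ($F{\left(l,O \right)} = \left(-6\right) 4 = -24$)
$E = 1$ ($E = \left(-5 + 6\right)^{2} = 1^{2} = 1$)
$\left(W{\left(\left(-1\right) \left(-2\right),F{\left(-1,-1 \right)} \right)} + 17\right) \left(E + 4\right) 782 = \left(\frac{1}{\left(-1\right) \left(-2\right) - 24} + 17\right) \left(1 + 4\right) 782 = \left(\frac{1}{2 - 24} + 17\right) 5 \cdot 782 = \left(\frac{1}{-22} + 17\right) 5 \cdot 782 = \left(- \frac{1}{22} + 17\right) 5 \cdot 782 = \frac{373}{22} \cdot 5 \cdot 782 = \frac{1865}{22} \cdot 782 = \frac{729215}{11}$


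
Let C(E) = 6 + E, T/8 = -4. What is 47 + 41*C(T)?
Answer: -1019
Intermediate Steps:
T = -32 (T = 8*(-4) = -32)
47 + 41*C(T) = 47 + 41*(6 - 32) = 47 + 41*(-26) = 47 - 1066 = -1019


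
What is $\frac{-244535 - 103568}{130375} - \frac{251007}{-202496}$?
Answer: $- \frac{5394918209}{3771488000} \approx -1.4304$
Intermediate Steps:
$\frac{-244535 - 103568}{130375} - \frac{251007}{-202496} = \left(-348103\right) \frac{1}{130375} - - \frac{251007}{202496} = - \frac{49729}{18625} + \frac{251007}{202496} = - \frac{5394918209}{3771488000}$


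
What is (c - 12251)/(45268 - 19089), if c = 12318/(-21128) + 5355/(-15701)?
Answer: -290309978149/620312766308 ≈ -0.46801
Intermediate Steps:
c = -21896097/23695052 (c = 12318*(-1/21128) + 5355*(-1/15701) = -6159/10564 - 765/2243 = -21896097/23695052 ≈ -0.92408)
(c - 12251)/(45268 - 19089) = (-21896097/23695052 - 12251)/(45268 - 19089) = -290309978149/23695052/26179 = -290309978149/23695052*1/26179 = -290309978149/620312766308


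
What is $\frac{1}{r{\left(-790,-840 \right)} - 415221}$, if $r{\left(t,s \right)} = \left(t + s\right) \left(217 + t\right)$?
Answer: $\frac{1}{518769} \approx 1.9276 \cdot 10^{-6}$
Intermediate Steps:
$r{\left(t,s \right)} = \left(217 + t\right) \left(s + t\right)$ ($r{\left(t,s \right)} = \left(s + t\right) \left(217 + t\right) = \left(217 + t\right) \left(s + t\right)$)
$\frac{1}{r{\left(-790,-840 \right)} - 415221} = \frac{1}{\left(\left(-790\right)^{2} + 217 \left(-840\right) + 217 \left(-790\right) - -663600\right) - 415221} = \frac{1}{\left(624100 - 182280 - 171430 + 663600\right) - 415221} = \frac{1}{933990 - 415221} = \frac{1}{518769}$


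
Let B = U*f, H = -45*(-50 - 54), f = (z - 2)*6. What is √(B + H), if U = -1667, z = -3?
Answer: √54690 ≈ 233.86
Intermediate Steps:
f = -30 (f = (-3 - 2)*6 = -5*6 = -30)
H = 4680 (H = -45*(-104) = 4680)
B = 50010 (B = -1667*(-30) = 50010)
√(B + H) = √(50010 + 4680) = √54690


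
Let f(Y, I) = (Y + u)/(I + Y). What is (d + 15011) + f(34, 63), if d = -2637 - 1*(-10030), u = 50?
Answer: 2173272/97 ≈ 22405.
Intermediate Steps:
f(Y, I) = (50 + Y)/(I + Y) (f(Y, I) = (Y + 50)/(I + Y) = (50 + Y)/(I + Y))
d = 7393 (d = -2637 + 10030 = 7393)
(d + 15011) + f(34, 63) = (7393 + 15011) + (50 + 34)/(63 + 34) = 22404 + 84/97 = 2173272/97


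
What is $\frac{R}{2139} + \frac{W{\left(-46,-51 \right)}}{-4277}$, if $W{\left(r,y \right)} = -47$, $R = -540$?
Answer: $- \frac{15667}{64883} \approx -0.24147$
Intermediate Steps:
$\frac{R}{2139} + \frac{W{\left(-46,-51 \right)}}{-4277} = - \frac{540}{2139} - \frac{47}{-4277} = \left(-540\right) \frac{1}{2139} - - \frac{1}{91} = - \frac{180}{713} + \frac{1}{91} = - \frac{15667}{64883}$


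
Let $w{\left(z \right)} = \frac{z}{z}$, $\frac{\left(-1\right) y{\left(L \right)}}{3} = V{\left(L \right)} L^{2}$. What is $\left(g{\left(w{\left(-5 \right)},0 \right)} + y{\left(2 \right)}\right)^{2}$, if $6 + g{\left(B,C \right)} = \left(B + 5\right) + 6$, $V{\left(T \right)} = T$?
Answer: $324$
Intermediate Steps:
$y{\left(L \right)} = - 3 L^{3}$ ($y{\left(L \right)} = - 3 L L^{2} = - 3 L^{3}$)
$w{\left(z \right)} = 1$
$g{\left(B,C \right)} = 5 + B$ ($g{\left(B,C \right)} = -6 + \left(\left(B + 5\right) + 6\right) = -6 + \left(\left(5 + B\right) + 6\right) = -6 + \left(11 + B\right) = 5 + B$)
$\left(g{\left(w{\left(-5 \right)},0 \right)} + y{\left(2 \right)}\right)^{2} = \left(\left(5 + 1\right) - 3 \cdot 2^{3}\right)^{2} = \left(6 - 24\right)^{2} = \left(-18\right)^{2} = 324$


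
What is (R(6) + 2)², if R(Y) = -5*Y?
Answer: 784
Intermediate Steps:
(R(6) + 2)² = (-5*6 + 2)² = (-30 + 2)² = (-28)² = 784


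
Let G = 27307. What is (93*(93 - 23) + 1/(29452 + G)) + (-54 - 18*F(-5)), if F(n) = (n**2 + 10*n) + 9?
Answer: 382782697/56759 ≈ 6744.0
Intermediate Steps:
F(n) = 9 + n**2 + 10*n
(93*(93 - 23) + 1/(29452 + G)) + (-54 - 18*F(-5)) = (93*(93 - 23) + 1/(29452 + 27307)) + (-54 - 18*(9 + (-5)**2 + 10*(-5))) = (93*70 + 1/56759) + (-54 - 18*(9 + 25 - 50)) = (6510 + 1/56759) + (-54 - 18*(-16)) = 369501091/56759 + (-54 + 288) = 369501091/56759 + 234 = 382782697/56759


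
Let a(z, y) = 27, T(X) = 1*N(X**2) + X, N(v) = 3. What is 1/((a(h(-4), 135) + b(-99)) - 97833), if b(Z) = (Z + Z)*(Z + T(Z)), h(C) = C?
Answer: -1/59196 ≈ -1.6893e-5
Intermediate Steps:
T(X) = 3 + X (T(X) = 1*3 + X = 3 + X)
b(Z) = 2*Z*(3 + 2*Z) (b(Z) = (Z + Z)*(Z + (3 + Z)) = (2*Z)*(3 + 2*Z) = 2*Z*(3 + 2*Z))
1/((a(h(-4), 135) + b(-99)) - 97833) = 1/((27 + 2*(-99)*(3 + 2*(-99))) - 97833) = 1/((27 + 2*(-99)*(3 - 198)) - 97833) = 1/((27 + 2*(-99)*(-195)) - 97833) = 1/((27 + 38610) - 97833) = 1/(38637 - 97833) = 1/(-59196) = -1/59196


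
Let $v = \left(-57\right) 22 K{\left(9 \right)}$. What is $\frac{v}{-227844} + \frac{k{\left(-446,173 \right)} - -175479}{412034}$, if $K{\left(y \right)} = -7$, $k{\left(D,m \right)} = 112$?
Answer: $\frac{1516271723}{3911644779} \approx 0.38763$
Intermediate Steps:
$v = 8778$ ($v = \left(-57\right) 22 \left(-7\right) = \left(-1254\right) \left(-7\right) = 8778$)
$\frac{v}{-227844} + \frac{k{\left(-446,173 \right)} - -175479}{412034} = \frac{8778}{-227844} + \frac{112 - -175479}{412034} = 8778 \left(- \frac{1}{227844}\right) + \left(112 + 175479\right) \frac{1}{412034} = - \frac{1463}{37974} + 175591 \cdot \frac{1}{412034} = - \frac{1463}{37974} + \frac{175591}{412034} = \frac{1516271723}{3911644779}$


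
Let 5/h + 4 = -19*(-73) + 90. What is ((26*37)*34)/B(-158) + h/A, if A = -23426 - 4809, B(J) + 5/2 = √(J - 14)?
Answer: -2720661580193/5930756103 - 261664*I*√43/713 ≈ -458.74 - 2406.5*I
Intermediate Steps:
B(J) = -5/2 + √(-14 + J) (B(J) = -5/2 + √(J - 14) = -5/2 + √(-14 + J))
h = 5/1473 (h = 5/(-4 + (-19*(-73) + 90)) = 5/(-4 + (1387 + 90)) = 5/(-4 + 1477) = 5/1473 ≈ 0.0033944)
A = -28235
((26*37)*34)/B(-158) + h/A = ((26*37)*34)/(-5/2 + √(-14 - 158)) + (5/1473)/(-28235) = (962*34)/(-5/2 + √(-172)) + (5/1473)*(-1/28235) = 32708/(-5/2 + 2*I*√43) - 1/8318031 = -1/8318031 + 32708/(-5/2 + 2*I*√43)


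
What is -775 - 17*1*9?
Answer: -928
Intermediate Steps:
-775 - 17*1*9 = -775 - 17*9 = -775 - 1*153 = -775 - 153 = -928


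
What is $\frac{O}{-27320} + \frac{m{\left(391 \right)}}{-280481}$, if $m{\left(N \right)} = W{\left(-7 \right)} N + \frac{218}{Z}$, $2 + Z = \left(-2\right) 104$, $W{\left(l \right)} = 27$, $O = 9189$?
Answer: $- \frac{60180304553}{160917559320} \approx -0.37398$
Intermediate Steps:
$Z = -210$ ($Z = -2 - 208 = -210$)
$m{\left(N \right)} = - \frac{109}{105} + 27 N$ ($m{\left(N \right)} = 27 N + \frac{218}{-210} = 27 N + 218 \left(- \frac{1}{210}\right) = 27 N - \frac{109}{105} = - \frac{109}{105} + 27 N$)
$\frac{O}{-27320} + \frac{m{\left(391 \right)}}{-280481} = \frac{9189}{-27320} + \frac{- \frac{109}{105} + 27 \cdot 391}{-280481} = 9189 \left(- \frac{1}{27320}\right) + \left(- \frac{109}{105} + 10557\right) \left(- \frac{1}{280481}\right) = - \frac{9189}{27320} + \frac{1108376}{105} \left(- \frac{1}{280481}\right) = - \frac{9189}{27320} - \frac{1108376}{29450505} = - \frac{60180304553}{160917559320}$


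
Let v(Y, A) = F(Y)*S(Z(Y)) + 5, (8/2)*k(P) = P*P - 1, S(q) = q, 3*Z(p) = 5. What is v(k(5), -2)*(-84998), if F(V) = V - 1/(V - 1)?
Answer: -3739912/3 ≈ -1.2466e+6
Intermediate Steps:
Z(p) = 5/3 (Z(p) = (⅓)*5 = 5/3)
k(P) = -¼ + P²/4 (k(P) = (P*P - 1)/4 = (P² - 1)/4 = (-1 + P²)/4 = -¼ + P²/4)
F(V) = V - 1/(-1 + V)
v(Y, A) = 5 + 5*(-1 + Y² - Y)/(3*(-1 + Y)) (v(Y, A) = ((-1 + Y² - Y)/(-1 + Y))*(5/3) + 5 = 5*(-1 + Y² - Y)/(3*(-1 + Y)) + 5 = 5 + 5*(-1 + Y² - Y)/(3*(-1 + Y)))
v(k(5), -2)*(-84998) = (5*(-4 + (-¼ + (¼)*5²)² + 2*(-¼ + (¼)*5²))/(3*(-1 + (-¼ + (¼)*5²))))*(-84998) = (5*(-4 + (-¼ + (¼)*25)² + 2*(-¼ + (¼)*25))/(3*(-1 + (-¼ + (¼)*25))))*(-84998) = (5*(-4 + (-¼ + 25/4)² + 2*(-¼ + 25/4))/(3*(-1 + (-¼ + 25/4))))*(-84998) = (5*(-4 + 6² + 2*6)/(3*(-1 + 6)))*(-84998) = ((5/3)*(-4 + 36 + 12)/5)*(-84998) = ((5/3)*(⅕)*44)*(-84998) = (44/3)*(-84998) = -3739912/3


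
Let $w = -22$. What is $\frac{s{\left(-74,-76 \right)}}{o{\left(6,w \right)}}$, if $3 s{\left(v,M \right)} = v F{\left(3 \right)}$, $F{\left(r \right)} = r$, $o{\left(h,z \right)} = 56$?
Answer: $- \frac{37}{28} \approx -1.3214$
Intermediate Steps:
$s{\left(v,M \right)} = v$ ($s{\left(v,M \right)} = \frac{v 3}{3} = \frac{3 v}{3} = v$)
$\frac{s{\left(-74,-76 \right)}}{o{\left(6,w \right)}} = - \frac{74}{56} = \left(-74\right) \frac{1}{56} = - \frac{37}{28}$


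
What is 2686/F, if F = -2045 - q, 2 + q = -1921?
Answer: -1343/61 ≈ -22.016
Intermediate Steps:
q = -1923 (q = -2 - 1921 = -1923)
F = -122 (F = -2045 - 1*(-1923) = -2045 + 1923 = -122)
2686/F = 2686/(-122) = 2686*(-1/122) = -1343/61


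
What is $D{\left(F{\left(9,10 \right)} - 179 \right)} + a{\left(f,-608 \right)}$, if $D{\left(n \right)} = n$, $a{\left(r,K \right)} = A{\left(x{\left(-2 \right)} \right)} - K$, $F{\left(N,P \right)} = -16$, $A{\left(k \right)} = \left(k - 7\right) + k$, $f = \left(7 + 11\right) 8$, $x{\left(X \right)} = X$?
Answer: $402$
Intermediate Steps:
$f = 144$ ($f = 18 \cdot 8 = 144$)
$A{\left(k \right)} = -7 + 2 k$ ($A{\left(k \right)} = \left(-7 + k\right) + k = -7 + 2 k$)
$a{\left(r,K \right)} = -11 - K$ ($a{\left(r,K \right)} = \left(-7 + 2 \left(-2\right)\right) - K = \left(-7 - 4\right) - K = -11 - K$)
$D{\left(F{\left(9,10 \right)} - 179 \right)} + a{\left(f,-608 \right)} = \left(-16 - 179\right) - -597 = \left(-16 - 179\right) + \left(-11 + 608\right) = -195 + 597 = 402$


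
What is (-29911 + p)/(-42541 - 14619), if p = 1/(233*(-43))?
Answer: 29967831/57268604 ≈ 0.52329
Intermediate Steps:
p = -1/10019 (p = 1/(-10019) = -1/10019 ≈ -9.9810e-5)
(-29911 + p)/(-42541 - 14619) = (-29911 - 1/10019)/(-42541 - 14619) = -299678310/10019/(-57160) = -299678310/10019*(-1/57160) = 29967831/57268604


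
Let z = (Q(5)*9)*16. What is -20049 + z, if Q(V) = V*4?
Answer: -17169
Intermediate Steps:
Q(V) = 4*V
z = 2880 (z = ((4*5)*9)*16 = (20*9)*16 = 180*16 = 2880)
-20049 + z = -20049 + 2880 = -17169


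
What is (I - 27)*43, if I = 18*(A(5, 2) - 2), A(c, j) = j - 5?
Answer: -5031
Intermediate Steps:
A(c, j) = -5 + j
I = -90 (I = 18*((-5 + 2) - 2) = 18*(-3 - 2) = 18*(-5) = -90)
(I - 27)*43 = (-90 - 27)*43 = -117*43 = -5031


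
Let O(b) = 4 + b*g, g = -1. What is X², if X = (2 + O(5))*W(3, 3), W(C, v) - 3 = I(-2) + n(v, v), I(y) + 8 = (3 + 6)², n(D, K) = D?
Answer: 6241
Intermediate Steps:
O(b) = 4 - b (O(b) = 4 + b*(-1) = 4 - b)
I(y) = 73 (I(y) = -8 + (3 + 6)² = -8 + 9² = -8 + 81 = 73)
W(C, v) = 76 + v (W(C, v) = 3 + (73 + v) = 76 + v)
X = 79 (X = (2 + (4 - 1*5))*(76 + 3) = (2 + (4 - 5))*79 = (2 - 1)*79 = 1*79 = 79)
X² = 79² = 6241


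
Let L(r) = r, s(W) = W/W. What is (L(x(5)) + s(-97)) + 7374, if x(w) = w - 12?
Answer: 7368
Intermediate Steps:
x(w) = -12 + w
s(W) = 1
(L(x(5)) + s(-97)) + 7374 = ((-12 + 5) + 1) + 7374 = (-7 + 1) + 7374 = -6 + 7374 = 7368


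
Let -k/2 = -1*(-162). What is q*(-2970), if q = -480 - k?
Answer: 463320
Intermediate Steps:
k = -324 (k = -(-2)*(-162) = -2*162 = -324)
q = -156 (q = -480 - 1*(-324) = -480 + 324 = -156)
q*(-2970) = -156*(-2970) = 463320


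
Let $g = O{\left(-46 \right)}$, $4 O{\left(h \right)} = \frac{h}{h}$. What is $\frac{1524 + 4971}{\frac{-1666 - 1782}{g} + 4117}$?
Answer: $- \frac{433}{645} \approx -0.67132$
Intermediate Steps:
$O{\left(h \right)} = \frac{1}{4}$ ($O{\left(h \right)} = \frac{h \frac{1}{h}}{4} = \frac{1}{4} \cdot 1 = \frac{1}{4}$)
$g = \frac{1}{4} \approx 0.25$
$\frac{1524 + 4971}{\frac{-1666 - 1782}{g} + 4117} = \frac{1524 + 4971}{\left(-1666 - 1782\right) \frac{1}{\frac{1}{4}} + 4117} = \frac{6495}{\left(-1666 - 1782\right) 4 + 4117} = \frac{6495}{\left(-3448\right) 4 + 4117} = \frac{6495}{-13792 + 4117} = \frac{6495}{-9675} = 6495 \left(- \frac{1}{9675}\right) = - \frac{433}{645}$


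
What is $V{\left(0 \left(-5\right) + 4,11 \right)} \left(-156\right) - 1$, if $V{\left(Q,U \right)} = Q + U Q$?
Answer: $-7489$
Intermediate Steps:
$V{\left(Q,U \right)} = Q + Q U$
$V{\left(0 \left(-5\right) + 4,11 \right)} \left(-156\right) - 1 = \left(0 \left(-5\right) + 4\right) \left(1 + 11\right) \left(-156\right) - 1 = \left(0 + 4\right) 12 \left(-156\right) - 1 = 4 \cdot 12 \left(-156\right) - 1 = 48 \left(-156\right) - 1 = -7488 - 1 = -7489$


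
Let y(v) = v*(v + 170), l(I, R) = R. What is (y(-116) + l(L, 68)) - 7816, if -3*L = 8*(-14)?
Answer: -14012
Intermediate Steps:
L = 112/3 (L = -8*(-14)/3 = -⅓*(-112) = 112/3 ≈ 37.333)
y(v) = v*(170 + v)
(y(-116) + l(L, 68)) - 7816 = (-116*(170 - 116) + 68) - 7816 = (-116*54 + 68) - 7816 = (-6264 + 68) - 7816 = -6196 - 7816 = -14012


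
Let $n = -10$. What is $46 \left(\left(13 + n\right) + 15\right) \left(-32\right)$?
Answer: $-26496$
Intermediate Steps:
$46 \left(\left(13 + n\right) + 15\right) \left(-32\right) = 46 \left(\left(13 - 10\right) + 15\right) \left(-32\right) = 46 \left(3 + 15\right) \left(-32\right) = 46 \cdot 18 \left(-32\right) = 828 \left(-32\right) = -26496$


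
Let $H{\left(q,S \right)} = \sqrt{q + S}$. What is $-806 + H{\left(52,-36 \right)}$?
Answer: $-802$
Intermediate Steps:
$H{\left(q,S \right)} = \sqrt{S + q}$
$-806 + H{\left(52,-36 \right)} = -806 + \sqrt{-36 + 52} = -806 + \sqrt{16} = -806 + 4 = -802$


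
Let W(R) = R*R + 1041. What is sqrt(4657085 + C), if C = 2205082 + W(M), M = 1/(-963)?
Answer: sqrt(6364726339753)/963 ≈ 2619.8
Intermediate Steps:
M = -1/963 ≈ -0.0010384
W(R) = 1041 + R**2 (W(R) = R**2 + 1041 = 1041 + R**2)
C = 2045890080388/927369 (C = 2205082 + (1041 + (-1/963)**2) = 2205082 + (1041 + 1/927369) = 2205082 + 965391130/927369 = 2045890080388/927369 ≈ 2.2061e+6)
sqrt(4657085 + C) = sqrt(4657085 + 2045890080388/927369) = sqrt(6364726339753/927369) = sqrt(6364726339753)/963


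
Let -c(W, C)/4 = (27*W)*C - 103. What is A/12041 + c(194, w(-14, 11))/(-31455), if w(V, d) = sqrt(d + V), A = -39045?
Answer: -1233121367/378749655 + 776*I*sqrt(3)/1165 ≈ -3.2558 + 1.1537*I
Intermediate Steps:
w(V, d) = sqrt(V + d)
c(W, C) = 412 - 108*C*W (c(W, C) = -4*((27*W)*C - 103) = -4*(27*C*W - 103) = -4*(-103 + 27*C*W) = 412 - 108*C*W)
A/12041 + c(194, w(-14, 11))/(-31455) = -39045/12041 + (412 - 108*sqrt(-14 + 11)*194)/(-31455) = -39045*1/12041 + (412 - 108*sqrt(-3)*194)*(-1/31455) = -39045/12041 + (412 - 108*I*sqrt(3)*194)*(-1/31455) = -39045/12041 + (412 - 20952*I*sqrt(3))*(-1/31455) = -39045/12041 + (-412/31455 + 776*I*sqrt(3)/1165) = -1233121367/378749655 + 776*I*sqrt(3)/1165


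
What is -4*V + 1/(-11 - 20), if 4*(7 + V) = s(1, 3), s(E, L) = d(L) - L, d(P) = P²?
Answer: 681/31 ≈ 21.968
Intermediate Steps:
s(E, L) = L² - L
V = -11/2 (V = -7 + (3*(-1 + 3))/4 = -7 + (3*2)/4 = -7 + (¼)*6 = -7 + 3/2 = -11/2 ≈ -5.5000)
-4*V + 1/(-11 - 20) = -4*(-11/2) + 1/(-11 - 20) = 22 + 1/(-31) = 22 - 1/31 = 681/31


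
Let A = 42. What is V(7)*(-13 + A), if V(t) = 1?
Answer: 29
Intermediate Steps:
V(7)*(-13 + A) = 1*(-13 + 42) = 1*29 = 29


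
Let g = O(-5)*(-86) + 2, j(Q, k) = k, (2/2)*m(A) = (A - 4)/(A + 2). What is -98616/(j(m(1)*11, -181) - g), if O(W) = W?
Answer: 98616/613 ≈ 160.87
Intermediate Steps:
m(A) = (-4 + A)/(2 + A) (m(A) = (A - 4)/(A + 2) = (-4 + A)/(2 + A))
g = 432 (g = -5*(-86) + 2 = 430 + 2 = 432)
-98616/(j(m(1)*11, -181) - g) = -98616/(-181 - 1*432) = -98616/(-181 - 432) = -98616/(-613) = -98616*(-1/613) = 98616/613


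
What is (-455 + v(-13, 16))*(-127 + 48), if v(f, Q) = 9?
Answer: 35234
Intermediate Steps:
(-455 + v(-13, 16))*(-127 + 48) = (-455 + 9)*(-127 + 48) = -446*(-79) = 35234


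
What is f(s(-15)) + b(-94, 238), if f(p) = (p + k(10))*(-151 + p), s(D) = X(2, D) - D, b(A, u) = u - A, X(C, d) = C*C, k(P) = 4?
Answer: -2704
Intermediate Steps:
X(C, d) = C²
s(D) = 4 - D (s(D) = 2² - D = 4 - D)
f(p) = (-151 + p)*(4 + p) (f(p) = (p + 4)*(-151 + p) = (4 + p)*(-151 + p) = (-151 + p)*(4 + p))
f(s(-15)) + b(-94, 238) = (-604 + (4 - 1*(-15))² - 147*(4 - 1*(-15))) + (238 - 1*(-94)) = (-604 + (4 + 15)² - 147*(4 + 15)) + (238 + 94) = (-604 + 19² - 147*19) + 332 = (-604 + 361 - 2793) + 332 = -3036 + 332 = -2704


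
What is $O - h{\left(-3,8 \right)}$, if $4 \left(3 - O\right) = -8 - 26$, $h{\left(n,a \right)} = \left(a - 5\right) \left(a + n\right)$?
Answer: $- \frac{7}{2} \approx -3.5$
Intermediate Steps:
$h{\left(n,a \right)} = \left(-5 + a\right) \left(a + n\right)$
$O = \frac{23}{2}$ ($O = 3 - \frac{-8 - 26}{4} = 3 - - \frac{17}{2} = 3 + \frac{17}{2} = \frac{23}{2} \approx 11.5$)
$O - h{\left(-3,8 \right)} = \frac{23}{2} - \left(8^{2} - 40 - -15 + 8 \left(-3\right)\right) = \frac{23}{2} - \left(64 - 40 + 15 - 24\right) = \frac{23}{2} - 15 = - \frac{7}{2}$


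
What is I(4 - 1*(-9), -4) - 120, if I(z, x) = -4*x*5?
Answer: -40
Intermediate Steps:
I(z, x) = -20*x
I(4 - 1*(-9), -4) - 120 = -20*(-4) - 120 = 80 - 120 = -40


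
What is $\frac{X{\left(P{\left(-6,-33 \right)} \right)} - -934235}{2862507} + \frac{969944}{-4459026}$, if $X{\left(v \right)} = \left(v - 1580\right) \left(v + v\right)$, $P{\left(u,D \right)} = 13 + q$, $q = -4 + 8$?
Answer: $\frac{64019172545}{709110729899} \approx 0.090281$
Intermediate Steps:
$q = 4$
$P{\left(u,D \right)} = 17$ ($P{\left(u,D \right)} = 13 + 4 = 17$)
$X{\left(v \right)} = 2 v \left(-1580 + v\right)$ ($X{\left(v \right)} = \left(-1580 + v\right) 2 v = 2 v \left(-1580 + v\right)$)
$\frac{X{\left(P{\left(-6,-33 \right)} \right)} - -934235}{2862507} + \frac{969944}{-4459026} = \frac{2 \cdot 17 \left(-1580 + 17\right) - -934235}{2862507} + \frac{969944}{-4459026} = \left(2 \cdot 17 \left(-1563\right) + 934235\right) \frac{1}{2862507} + 969944 \left(- \frac{1}{4459026}\right) = \left(-53142 + 934235\right) \frac{1}{2862507} - \frac{484972}{2229513} = 881093 \cdot \frac{1}{2862507} - \frac{484972}{2229513} = \frac{881093}{2862507} - \frac{484972}{2229513} = \frac{64019172545}{709110729899}$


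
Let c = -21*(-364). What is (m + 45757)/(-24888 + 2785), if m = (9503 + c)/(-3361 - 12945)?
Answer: -746096495/360411518 ≈ -2.0701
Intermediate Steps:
c = 7644
m = -17147/16306 (m = (9503 + 7644)/(-3361 - 12945) = 17147/(-16306) = 17147*(-1/16306) = -17147/16306 ≈ -1.0516)
(m + 45757)/(-24888 + 2785) = (-17147/16306 + 45757)/(-24888 + 2785) = (746096495/16306)/(-22103) = (746096495/16306)*(-1/22103) = -746096495/360411518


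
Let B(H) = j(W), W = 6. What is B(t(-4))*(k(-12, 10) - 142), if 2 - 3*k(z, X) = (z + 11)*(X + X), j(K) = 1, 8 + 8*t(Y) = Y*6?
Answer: -404/3 ≈ -134.67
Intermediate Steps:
t(Y) = -1 + 3*Y/4 (t(Y) = -1 + (Y*6)/8 = -1 + (6*Y)/8 = -1 + 3*Y/4)
k(z, X) = ⅔ - 2*X*(11 + z)/3 (k(z, X) = ⅔ - (z + 11)*(X + X)/3 = ⅔ - (11 + z)*2*X/3 = ⅔ - 2*X*(11 + z)/3)
B(H) = 1
B(t(-4))*(k(-12, 10) - 142) = 1*((⅔ - 22/3*10 - ⅔*10*(-12)) - 142) = 1*((⅔ - 220/3 + 80) - 142) = 1*(22/3 - 142) = 1*(-404/3) = -404/3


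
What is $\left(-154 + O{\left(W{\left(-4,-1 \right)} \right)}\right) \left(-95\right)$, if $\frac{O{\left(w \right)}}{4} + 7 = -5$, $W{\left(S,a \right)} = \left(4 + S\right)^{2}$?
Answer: $19190$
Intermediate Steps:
$O{\left(w \right)} = -48$ ($O{\left(w \right)} = -28 + 4 \left(-5\right) = -28 - 20 = -48$)
$\left(-154 + O{\left(W{\left(-4,-1 \right)} \right)}\right) \left(-95\right) = \left(-154 - 48\right) \left(-95\right) = \left(-202\right) \left(-95\right) = 19190$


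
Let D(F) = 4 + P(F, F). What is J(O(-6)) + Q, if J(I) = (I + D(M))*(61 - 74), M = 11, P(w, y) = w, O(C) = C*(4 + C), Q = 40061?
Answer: 39710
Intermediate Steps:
D(F) = 4 + F
J(I) = -195 - 13*I (J(I) = (I + (4 + 11))*(61 - 74) = (I + 15)*(-13) = (15 + I)*(-13) = -195 - 13*I)
J(O(-6)) + Q = (-195 - (-78)*(4 - 6)) + 40061 = (-195 - (-78)*(-2)) + 40061 = (-195 - 13*12) + 40061 = (-195 - 156) + 40061 = -351 + 40061 = 39710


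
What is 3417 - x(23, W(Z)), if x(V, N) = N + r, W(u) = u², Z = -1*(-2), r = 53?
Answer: 3360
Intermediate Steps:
Z = 2
x(V, N) = 53 + N (x(V, N) = N + 53 = 53 + N)
3417 - x(23, W(Z)) = 3417 - (53 + 2²) = 3417 - (53 + 4) = 3417 - 1*57 = 3417 - 57 = 3360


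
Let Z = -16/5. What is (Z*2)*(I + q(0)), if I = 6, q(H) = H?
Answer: -192/5 ≈ -38.400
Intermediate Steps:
Z = -16/5 (Z = -16*1/5 = -16/5 ≈ -3.2000)
(Z*2)*(I + q(0)) = (-16/5*2)*(6 + 0) = -32/5*6 = -192/5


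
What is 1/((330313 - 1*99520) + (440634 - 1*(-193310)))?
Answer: 1/864737 ≈ 1.1564e-6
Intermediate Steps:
1/((330313 - 1*99520) + (440634 - 1*(-193310))) = 1/((330313 - 99520) + (440634 + 193310)) = 1/(230793 + 633944) = 1/864737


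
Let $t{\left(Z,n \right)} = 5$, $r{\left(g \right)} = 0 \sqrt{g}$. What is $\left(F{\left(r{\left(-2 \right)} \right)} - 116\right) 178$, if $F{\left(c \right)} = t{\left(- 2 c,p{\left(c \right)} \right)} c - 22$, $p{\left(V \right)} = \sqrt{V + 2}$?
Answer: $-24564$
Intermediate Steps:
$p{\left(V \right)} = \sqrt{2 + V}$
$r{\left(g \right)} = 0$
$F{\left(c \right)} = -22 + 5 c$ ($F{\left(c \right)} = 5 c - 22 = -22 + 5 c$)
$\left(F{\left(r{\left(-2 \right)} \right)} - 116\right) 178 = \left(\left(-22 + 5 \cdot 0\right) - 116\right) 178 = \left(\left(-22 + 0\right) - 116\right) 178 = \left(-22 - 116\right) 178 = \left(-138\right) 178 = -24564$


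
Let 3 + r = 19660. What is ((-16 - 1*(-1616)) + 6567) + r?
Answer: 27824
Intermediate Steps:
r = 19657 (r = -3 + 19660 = 19657)
((-16 - 1*(-1616)) + 6567) + r = ((-16 - 1*(-1616)) + 6567) + 19657 = ((-16 + 1616) + 6567) + 19657 = (1600 + 6567) + 19657 = 8167 + 19657 = 27824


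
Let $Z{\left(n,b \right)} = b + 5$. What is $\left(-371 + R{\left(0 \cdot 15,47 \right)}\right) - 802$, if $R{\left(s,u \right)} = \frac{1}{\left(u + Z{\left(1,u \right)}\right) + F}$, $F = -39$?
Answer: $- \frac{70379}{60} \approx -1173.0$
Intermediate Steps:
$Z{\left(n,b \right)} = 5 + b$
$R{\left(s,u \right)} = \frac{1}{-34 + 2 u}$ ($R{\left(s,u \right)} = \frac{1}{\left(u + \left(5 + u\right)\right) - 39} = \frac{1}{\left(5 + 2 u\right) - 39} = \frac{1}{-34 + 2 u}$)
$\left(-371 + R{\left(0 \cdot 15,47 \right)}\right) - 802 = \left(-371 + \frac{1}{2 \left(-17 + 47\right)}\right) - 802 = \left(-371 + \frac{1}{2 \cdot 30}\right) - 802 = \left(-371 + \frac{1}{2} \cdot \frac{1}{30}\right) - 802 = \left(-371 + \frac{1}{60}\right) - 802 = - \frac{22259}{60} - 802 = - \frac{70379}{60}$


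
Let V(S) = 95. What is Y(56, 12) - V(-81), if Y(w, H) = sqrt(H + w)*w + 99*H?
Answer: 1093 + 112*sqrt(17) ≈ 1554.8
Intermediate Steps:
Y(w, H) = 99*H + w*sqrt(H + w) (Y(w, H) = w*sqrt(H + w) + 99*H = 99*H + w*sqrt(H + w))
Y(56, 12) - V(-81) = (99*12 + 56*sqrt(12 + 56)) - 1*95 = (1188 + 56*sqrt(68)) - 95 = (1188 + 56*(2*sqrt(17))) - 95 = (1188 + 112*sqrt(17)) - 95 = 1093 + 112*sqrt(17)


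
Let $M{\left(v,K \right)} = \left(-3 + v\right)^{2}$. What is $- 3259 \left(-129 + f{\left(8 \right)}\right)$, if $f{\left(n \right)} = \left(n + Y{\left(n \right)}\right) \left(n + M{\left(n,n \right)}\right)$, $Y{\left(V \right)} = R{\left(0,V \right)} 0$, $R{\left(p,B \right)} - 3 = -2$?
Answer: $-439965$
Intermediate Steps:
$R{\left(p,B \right)} = 1$ ($R{\left(p,B \right)} = 3 - 2 = 1$)
$Y{\left(V \right)} = 0$ ($Y{\left(V \right)} = 1 \cdot 0 = 0$)
$f{\left(n \right)} = n \left(n + \left(-3 + n\right)^{2}\right)$ ($f{\left(n \right)} = \left(n + 0\right) \left(n + \left(-3 + n\right)^{2}\right) = n \left(n + \left(-3 + n\right)^{2}\right)$)
$- 3259 \left(-129 + f{\left(8 \right)}\right) = - 3259 \left(-129 + 8 \left(8 + \left(-3 + 8\right)^{2}\right)\right) = - 3259 \left(-129 + 8 \left(8 + 5^{2}\right)\right) = - 3259 \left(-129 + 8 \left(8 + 25\right)\right) = - 3259 \left(-129 + 8 \cdot 33\right) = - 3259 \left(-129 + 264\right) = \left(-3259\right) 135 = -439965$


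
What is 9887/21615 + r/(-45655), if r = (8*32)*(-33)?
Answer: 126798901/197366565 ≈ 0.64245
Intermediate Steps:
r = -8448 (r = 256*(-33) = -8448)
9887/21615 + r/(-45655) = 9887/21615 - 8448/(-45655) = 9887*(1/21615) - 8448*(-1/45655) = 9887/21615 + 8448/45655 = 126798901/197366565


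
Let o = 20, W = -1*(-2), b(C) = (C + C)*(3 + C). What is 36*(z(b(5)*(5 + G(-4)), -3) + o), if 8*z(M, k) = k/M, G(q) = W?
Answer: 806373/1120 ≈ 719.98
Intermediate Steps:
b(C) = 2*C*(3 + C) (b(C) = (2*C)*(3 + C) = 2*C*(3 + C))
W = 2
G(q) = 2
z(M, k) = k/(8*M) (z(M, k) = (k/M)/8 = k/(8*M))
36*(z(b(5)*(5 + G(-4)), -3) + o) = 36*((⅛)*(-3)/((2*5*(3 + 5))*(5 + 2)) + 20) = 36*((⅛)*(-3)/((2*5*8)*7) + 20) = 36*((⅛)*(-3)/(80*7) + 20) = 36*((⅛)*(-3)/560 + 20) = 36*((⅛)*(-3)*(1/560) + 20) = 36*(-3/4480 + 20) = 36*(89597/4480) = 806373/1120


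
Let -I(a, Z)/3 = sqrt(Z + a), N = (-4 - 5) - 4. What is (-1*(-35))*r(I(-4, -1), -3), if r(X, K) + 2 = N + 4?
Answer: -385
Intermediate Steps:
N = -13 (N = -9 - 4 = -13)
I(a, Z) = -3*sqrt(Z + a)
r(X, K) = -11 (r(X, K) = -2 + (-13 + 4) = -2 - 9 = -11)
(-1*(-35))*r(I(-4, -1), -3) = -1*(-35)*(-11) = 35*(-11) = -385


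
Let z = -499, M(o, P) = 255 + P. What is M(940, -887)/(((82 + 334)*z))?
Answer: 79/25948 ≈ 0.0030445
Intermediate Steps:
M(940, -887)/(((82 + 334)*z)) = (255 - 887)/(((82 + 334)*(-499))) = -632/(416*(-499)) = -632/(-207584) = -632*(-1/207584) = 79/25948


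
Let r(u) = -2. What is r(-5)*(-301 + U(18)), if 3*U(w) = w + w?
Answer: 578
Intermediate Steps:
U(w) = 2*w/3 (U(w) = (w + w)/3 = (2*w)/3 = 2*w/3)
r(-5)*(-301 + U(18)) = -2*(-301 + (⅔)*18) = -2*(-301 + 12) = -2*(-289) = 578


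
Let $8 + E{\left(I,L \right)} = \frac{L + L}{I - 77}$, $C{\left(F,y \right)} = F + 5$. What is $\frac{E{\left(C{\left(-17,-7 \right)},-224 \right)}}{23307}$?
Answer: $- \frac{88}{691441} \approx -0.00012727$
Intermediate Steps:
$C{\left(F,y \right)} = 5 + F$
$E{\left(I,L \right)} = -8 + \frac{2 L}{-77 + I}$ ($E{\left(I,L \right)} = -8 + \frac{L + L}{I - 77} = -8 + \frac{2 L}{-77 + I}$)
$\frac{E{\left(C{\left(-17,-7 \right)},-224 \right)}}{23307} = \frac{2 \frac{1}{-77 + \left(5 - 17\right)} \left(308 - 224 - 4 \left(5 - 17\right)\right)}{23307} = \frac{2 \left(308 - 224 - -48\right)}{-77 - 12} \cdot \frac{1}{23307} = \frac{2 \left(308 - 224 + 48\right)}{-89} \cdot \frac{1}{23307} = 2 \left(- \frac{1}{89}\right) 132 \cdot \frac{1}{23307} = \left(- \frac{264}{89}\right) \frac{1}{23307} = - \frac{88}{691441}$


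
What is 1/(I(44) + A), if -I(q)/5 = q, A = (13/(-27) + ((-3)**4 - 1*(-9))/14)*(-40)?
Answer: -189/86540 ≈ -0.0021840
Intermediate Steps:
A = -44960/189 (A = (13*(-1/27) + (81 + 9)*(1/14))*(-40) = (-13/27 + 90*(1/14))*(-40) = (-13/27 + 45/7)*(-40) = (1124/189)*(-40) = -44960/189 ≈ -237.88)
I(q) = -5*q
1/(I(44) + A) = 1/(-5*44 - 44960/189) = 1/(-220 - 44960/189) = 1/(-86540/189) = -189/86540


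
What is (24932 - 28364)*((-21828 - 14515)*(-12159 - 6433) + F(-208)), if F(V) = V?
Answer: -2318964126336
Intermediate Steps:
(24932 - 28364)*((-21828 - 14515)*(-12159 - 6433) + F(-208)) = (24932 - 28364)*((-21828 - 14515)*(-12159 - 6433) - 208) = -3432*(-36343*(-18592) - 208) = -3432*(675689056 - 208) = -3432*675688848 = -2318964126336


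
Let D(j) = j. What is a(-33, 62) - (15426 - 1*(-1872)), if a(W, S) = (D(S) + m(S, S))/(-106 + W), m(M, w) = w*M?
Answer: -2408328/139 ≈ -17326.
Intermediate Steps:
m(M, w) = M*w
a(W, S) = (S + S²)/(-106 + W) (a(W, S) = (S + S*S)/(-106 + W) = (S + S²)/(-106 + W))
a(-33, 62) - (15426 - 1*(-1872)) = 62*(1 + 62)/(-106 - 33) - (15426 - 1*(-1872)) = 62*63/(-139) - (15426 + 1872) = 62*(-1/139)*63 - 1*17298 = -3906/139 - 17298 = -2408328/139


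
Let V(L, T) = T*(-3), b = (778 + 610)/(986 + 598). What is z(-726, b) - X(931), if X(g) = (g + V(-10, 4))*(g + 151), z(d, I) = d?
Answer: -995084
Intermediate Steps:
b = 347/396 (b = 1388/1584 = 1388*(1/1584) = 347/396 ≈ 0.87626)
V(L, T) = -3*T
X(g) = (-12 + g)*(151 + g) (X(g) = (g - 3*4)*(g + 151) = (g - 12)*(151 + g) = (-12 + g)*(151 + g))
z(-726, b) - X(931) = -726 - (-1812 + 931**2 + 139*931) = -726 - (-1812 + 866761 + 129409) = -726 - 1*994358 = -726 - 994358 = -995084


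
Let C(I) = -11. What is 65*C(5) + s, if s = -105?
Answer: -820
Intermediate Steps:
65*C(5) + s = 65*(-11) - 105 = -715 - 105 = -820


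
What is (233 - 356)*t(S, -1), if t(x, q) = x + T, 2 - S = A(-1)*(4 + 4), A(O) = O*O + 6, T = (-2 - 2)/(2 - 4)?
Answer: 6396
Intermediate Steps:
T = 2 (T = -4/(-2) = -4*(-1/2) = 2)
A(O) = 6 + O**2 (A(O) = O**2 + 6 = 6 + O**2)
S = -54 (S = 2 - (6 + (-1)**2)*(4 + 4) = 2 - (6 + 1)*8 = 2 - 7*8 = 2 - 1*56 = 2 - 56 = -54)
t(x, q) = 2 + x (t(x, q) = x + 2 = 2 + x)
(233 - 356)*t(S, -1) = (233 - 356)*(2 - 54) = -123*(-52) = 6396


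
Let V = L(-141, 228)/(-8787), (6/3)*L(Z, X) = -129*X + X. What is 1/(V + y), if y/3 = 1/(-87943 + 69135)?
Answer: 55088632/91473325 ≈ 0.60224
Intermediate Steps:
L(Z, X) = -64*X (L(Z, X) = (-129*X + X)/2 = (-128*X)/2 = -64*X)
V = 4864/2929 (V = -64*228/(-8787) = -14592*(-1/8787) = 4864/2929 ≈ 1.6606)
y = -3/18808 (y = 3/(-87943 + 69135) = 3/(-18808) = 3*(-1/18808) = -3/18808 ≈ -0.00015951)
1/(V + y) = 1/(4864/2929 - 3/18808) = 1/(91473325/55088632) = 55088632/91473325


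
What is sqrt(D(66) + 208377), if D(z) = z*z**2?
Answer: 3*sqrt(55097) ≈ 704.18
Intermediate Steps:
D(z) = z**3
sqrt(D(66) + 208377) = sqrt(66**3 + 208377) = sqrt(287496 + 208377) = sqrt(495873) = 3*sqrt(55097)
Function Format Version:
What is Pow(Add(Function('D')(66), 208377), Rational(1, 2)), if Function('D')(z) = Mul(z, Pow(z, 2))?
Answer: Mul(3, Pow(55097, Rational(1, 2))) ≈ 704.18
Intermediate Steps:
Function('D')(z) = Pow(z, 3)
Pow(Add(Function('D')(66), 208377), Rational(1, 2)) = Pow(Add(Pow(66, 3), 208377), Rational(1, 2)) = Pow(Add(287496, 208377), Rational(1, 2)) = Pow(495873, Rational(1, 2)) = Mul(3, Pow(55097, Rational(1, 2)))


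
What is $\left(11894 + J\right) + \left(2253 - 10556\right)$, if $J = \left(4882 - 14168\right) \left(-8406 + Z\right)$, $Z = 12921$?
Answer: $-41922699$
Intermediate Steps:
$J = -41926290$ ($J = \left(4882 - 14168\right) \left(-8406 + 12921\right) = \left(-9286\right) 4515 = -41926290$)
$\left(11894 + J\right) + \left(2253 - 10556\right) = \left(11894 - 41926290\right) + \left(2253 - 10556\right) = -41914396 - 8303 = -41922699$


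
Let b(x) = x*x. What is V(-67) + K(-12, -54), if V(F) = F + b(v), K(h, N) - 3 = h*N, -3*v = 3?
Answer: 585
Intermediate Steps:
v = -1 (v = -⅓*3 = -1)
b(x) = x²
K(h, N) = 3 + N*h (K(h, N) = 3 + h*N = 3 + N*h)
V(F) = 1 + F (V(F) = F + (-1)² = F + 1 = 1 + F)
V(-67) + K(-12, -54) = (1 - 67) + (3 - 54*(-12)) = -66 + (3 + 648) = -66 + 651 = 585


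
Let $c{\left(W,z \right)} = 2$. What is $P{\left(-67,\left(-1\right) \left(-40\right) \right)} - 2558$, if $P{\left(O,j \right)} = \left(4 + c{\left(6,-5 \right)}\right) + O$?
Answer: $-2619$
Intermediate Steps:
$P{\left(O,j \right)} = 6 + O$ ($P{\left(O,j \right)} = \left(4 + 2\right) + O = 6 + O$)
$P{\left(-67,\left(-1\right) \left(-40\right) \right)} - 2558 = \left(6 - 67\right) - 2558 = -61 - 2558 = -2619$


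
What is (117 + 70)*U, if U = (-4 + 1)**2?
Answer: 1683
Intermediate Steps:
U = 9 (U = (-3)**2 = 9)
(117 + 70)*U = (117 + 70)*9 = 187*9 = 1683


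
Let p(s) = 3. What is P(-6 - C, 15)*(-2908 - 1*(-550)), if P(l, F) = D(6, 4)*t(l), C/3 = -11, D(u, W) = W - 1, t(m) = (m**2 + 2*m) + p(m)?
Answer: -5560164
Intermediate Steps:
t(m) = 3 + m**2 + 2*m (t(m) = (m**2 + 2*m) + 3 = 3 + m**2 + 2*m)
D(u, W) = -1 + W
C = -33 (C = 3*(-11) = -33)
P(l, F) = 9 + 3*l**2 + 6*l (P(l, F) = (-1 + 4)*(3 + l**2 + 2*l) = 3*(3 + l**2 + 2*l) = 9 + 3*l**2 + 6*l)
P(-6 - C, 15)*(-2908 - 1*(-550)) = (9 + 3*(-6 - 1*(-33))**2 + 6*(-6 - 1*(-33)))*(-2908 - 1*(-550)) = (9 + 3*(-6 + 33)**2 + 6*(-6 + 33))*(-2908 + 550) = (9 + 3*27**2 + 6*27)*(-2358) = (9 + 3*729 + 162)*(-2358) = (9 + 2187 + 162)*(-2358) = 2358*(-2358) = -5560164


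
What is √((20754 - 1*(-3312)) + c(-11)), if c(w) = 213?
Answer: √24279 ≈ 155.82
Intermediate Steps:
√((20754 - 1*(-3312)) + c(-11)) = √((20754 - 1*(-3312)) + 213) = √((20754 + 3312) + 213) = √(24066 + 213) = √24279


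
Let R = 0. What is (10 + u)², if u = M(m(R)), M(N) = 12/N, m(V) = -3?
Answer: 36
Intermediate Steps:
u = -4 (u = 12/(-3) = 12*(-⅓) = -4)
(10 + u)² = (10 - 4)² = 6² = 36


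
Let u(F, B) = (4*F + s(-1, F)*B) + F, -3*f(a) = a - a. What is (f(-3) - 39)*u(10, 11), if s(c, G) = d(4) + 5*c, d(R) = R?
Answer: -1521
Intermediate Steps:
f(a) = 0 (f(a) = -(a - a)/3 = -⅓*0 = 0)
s(c, G) = 4 + 5*c
u(F, B) = -B + 5*F (u(F, B) = (4*F + (4 + 5*(-1))*B) + F = (4*F + (4 - 5)*B) + F = (4*F - B) + F = (-B + 4*F) + F = -B + 5*F)
(f(-3) - 39)*u(10, 11) = (0 - 39)*(-1*11 + 5*10) = -39*(-11 + 50) = -39*39 = -1521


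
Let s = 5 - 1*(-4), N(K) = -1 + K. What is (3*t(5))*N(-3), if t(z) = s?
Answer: -108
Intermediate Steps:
s = 9 (s = 5 + 4 = 9)
t(z) = 9
(3*t(5))*N(-3) = (3*9)*(-1 - 3) = 27*(-4) = -108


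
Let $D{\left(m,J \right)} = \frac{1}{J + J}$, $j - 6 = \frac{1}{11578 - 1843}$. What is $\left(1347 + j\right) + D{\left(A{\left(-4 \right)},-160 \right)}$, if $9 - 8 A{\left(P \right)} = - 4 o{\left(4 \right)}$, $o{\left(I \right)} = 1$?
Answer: $\frac{842971237}{623040} \approx 1353.0$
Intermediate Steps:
$j = \frac{58411}{9735}$ ($j = 6 + \frac{1}{11578 - 1843} = 6 + \frac{1}{9735} = \frac{58411}{9735} \approx 6.0001$)
$A{\left(P \right)} = \frac{13}{8}$ ($A{\left(P \right)} = \frac{9}{8} - \frac{\left(-4\right) 1}{8} = \frac{9}{8} - - \frac{1}{2} = \frac{9}{8} + \frac{1}{2} = \frac{13}{8}$)
$D{\left(m,J \right)} = \frac{1}{2 J}$
$\left(1347 + j\right) + D{\left(A{\left(-4 \right)},-160 \right)} = \left(1347 + \frac{58411}{9735}\right) + \frac{1}{2 \left(-160\right)} = \frac{13171456}{9735} + \frac{1}{2} \left(- \frac{1}{160}\right) = \frac{13171456}{9735} - \frac{1}{320} = \frac{842971237}{623040}$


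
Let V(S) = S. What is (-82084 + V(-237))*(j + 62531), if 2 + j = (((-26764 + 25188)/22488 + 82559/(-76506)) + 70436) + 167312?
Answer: -590669948565528519/23895374 ≈ -2.4719e+10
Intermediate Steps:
j = 5681002126445/23895374 (j = -2 + ((((-26764 + 25188)/22488 + 82559/(-76506)) + 70436) + 167312) = -2 + (((-1576*1/22488 + 82559*(-1/76506)) + 70436) + 167312) = -2 + (((-197/2811 - 82559/76506) + 70436) + 167312) = -2 + ((-27460559/23895374 + 70436) + 167312) = -2 + (1683067102505/23895374 + 167312) = -2 + 5681049917193/23895374 = 5681002126445/23895374 ≈ 2.3774e+5)
(-82084 + V(-237))*(j + 62531) = (-82084 - 237)*(5681002126445/23895374 + 62531) = -82321*7175203758039/23895374 = -590669948565528519/23895374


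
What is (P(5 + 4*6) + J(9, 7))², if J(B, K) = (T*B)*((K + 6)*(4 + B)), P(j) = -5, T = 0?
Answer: 25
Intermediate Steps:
J(B, K) = 0 (J(B, K) = (0*B)*((K + 6)*(4 + B)) = 0*((6 + K)*(4 + B)) = 0*((4 + B)*(6 + K)) = 0)
(P(5 + 4*6) + J(9, 7))² = (-5 + 0)² = (-5)² = 25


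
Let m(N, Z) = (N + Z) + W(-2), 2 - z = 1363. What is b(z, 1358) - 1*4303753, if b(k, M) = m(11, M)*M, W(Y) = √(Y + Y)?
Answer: -2444651 + 2716*I ≈ -2.4447e+6 + 2716.0*I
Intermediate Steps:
z = -1361 (z = 2 - 1*1363 = 2 - 1363 = -1361)
W(Y) = √2*√Y (W(Y) = √(2*Y) = √2*√Y)
m(N, Z) = N + Z + 2*I (m(N, Z) = (N + Z) + √2*√(-2) = (N + Z) + √2*(I*√2) = (N + Z) + 2*I = N + Z + 2*I)
b(k, M) = M*(11 + M + 2*I) (b(k, M) = (11 + M + 2*I)*M = M*(11 + M + 2*I))
b(z, 1358) - 1*4303753 = 1358*(11 + 1358 + 2*I) - 1*4303753 = 1358*(1369 + 2*I) - 4303753 = (1859102 + 2716*I) - 4303753 = -2444651 + 2716*I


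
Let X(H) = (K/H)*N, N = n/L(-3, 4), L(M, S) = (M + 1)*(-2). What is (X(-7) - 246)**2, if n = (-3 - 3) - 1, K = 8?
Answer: 59536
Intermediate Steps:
L(M, S) = -2 - 2*M (L(M, S) = (1 + M)*(-2) = -2 - 2*M)
n = -7 (n = -6 - 1 = -7)
N = -7/4 (N = -7/(-2 - 2*(-3)) = -7/(-2 + 6) = -7/4 ≈ -1.7500)
X(H) = -14/H (X(H) = (8/H)*(-7/4) = -14/H)
(X(-7) - 246)**2 = (-14/(-7) - 246)**2 = (-14*(-1/7) - 246)**2 = (2 - 246)**2 = (-244)**2 = 59536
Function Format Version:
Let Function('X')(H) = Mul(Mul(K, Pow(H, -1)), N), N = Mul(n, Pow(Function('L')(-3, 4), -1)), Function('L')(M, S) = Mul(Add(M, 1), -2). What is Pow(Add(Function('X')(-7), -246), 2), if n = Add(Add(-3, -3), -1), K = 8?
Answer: 59536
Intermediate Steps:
Function('L')(M, S) = Add(-2, Mul(-2, M)) (Function('L')(M, S) = Mul(Add(1, M), -2) = Add(-2, Mul(-2, M)))
n = -7 (n = Add(-6, -1) = -7)
N = Rational(-7, 4) (N = Mul(-7, Pow(Add(-2, Mul(-2, -3)), -1)) = Mul(-7, Pow(Add(-2, 6), -1)) = Mul(-7, Pow(4, -1)) = Mul(-7, Rational(1, 4)) = Rational(-7, 4) ≈ -1.7500)
Function('X')(H) = Mul(-14, Pow(H, -1)) (Function('X')(H) = Mul(Mul(8, Pow(H, -1)), Rational(-7, 4)) = Mul(-14, Pow(H, -1)))
Pow(Add(Function('X')(-7), -246), 2) = Pow(Add(Mul(-14, Pow(-7, -1)), -246), 2) = Pow(Add(Mul(-14, Rational(-1, 7)), -246), 2) = Pow(Add(2, -246), 2) = Pow(-244, 2) = 59536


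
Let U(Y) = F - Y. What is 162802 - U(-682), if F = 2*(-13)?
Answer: 162146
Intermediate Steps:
F = -26
U(Y) = -26 - Y
162802 - U(-682) = 162802 - (-26 - 1*(-682)) = 162802 - (-26 + 682) = 162802 - 1*656 = 162802 - 656 = 162146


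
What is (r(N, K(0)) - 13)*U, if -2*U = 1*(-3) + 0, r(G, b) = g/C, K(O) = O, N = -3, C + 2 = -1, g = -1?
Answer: -19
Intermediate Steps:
C = -3 (C = -2 - 1 = -3)
r(G, b) = ⅓ (r(G, b) = -1/(-3) = -1*(-⅓) = ⅓)
U = 3/2 (U = -(1*(-3) + 0)/2 = -(-3 + 0)/2 = -½*(-3) = 3/2 ≈ 1.5000)
(r(N, K(0)) - 13)*U = (⅓ - 13)*(3/2) = -38/3*3/2 = -19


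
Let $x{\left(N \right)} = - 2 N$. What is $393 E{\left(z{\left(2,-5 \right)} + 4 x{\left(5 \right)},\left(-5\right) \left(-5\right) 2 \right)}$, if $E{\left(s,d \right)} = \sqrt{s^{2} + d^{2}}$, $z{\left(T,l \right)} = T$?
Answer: $786 \sqrt{986} \approx 24681.0$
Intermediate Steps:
$E{\left(s,d \right)} = \sqrt{d^{2} + s^{2}}$
$393 E{\left(z{\left(2,-5 \right)} + 4 x{\left(5 \right)},\left(-5\right) \left(-5\right) 2 \right)} = 393 \sqrt{\left(\left(-5\right) \left(-5\right) 2\right)^{2} + \left(2 + 4 \left(\left(-2\right) 5\right)\right)^{2}} = 393 \sqrt{\left(25 \cdot 2\right)^{2} + \left(2 + 4 \left(-10\right)\right)^{2}} = 393 \sqrt{50^{2} + \left(2 - 40\right)^{2}} = 393 \sqrt{2500 + \left(-38\right)^{2}} = 393 \sqrt{2500 + 1444} = 393 \sqrt{3944} = 393 \cdot 2 \sqrt{986} = 786 \sqrt{986}$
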